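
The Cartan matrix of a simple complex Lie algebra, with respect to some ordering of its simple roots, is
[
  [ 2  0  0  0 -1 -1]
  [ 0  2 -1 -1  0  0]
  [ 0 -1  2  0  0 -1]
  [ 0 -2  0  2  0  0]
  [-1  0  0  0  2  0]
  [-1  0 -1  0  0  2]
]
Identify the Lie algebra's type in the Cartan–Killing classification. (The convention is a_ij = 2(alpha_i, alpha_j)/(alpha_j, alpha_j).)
C_6

The matrix has rank 6 with 2's on the diagonal. Reading the off-diagonal entries as Dynkin edges (a single edge where a_ij = a_ji = -1; a double or triple edge where a_ij * a_ji = 2 or 3), the diagram is a chain of 6 nodes with a double edge at one end; the terminal node there is the unique long simple root (C_6). One simple-root ordering that puts it in standard form is (alpha_5, alpha_1, alpha_6, alpha_3, alpha_2, alpha_4). So the algebra is type C_6, i.e. sp(12).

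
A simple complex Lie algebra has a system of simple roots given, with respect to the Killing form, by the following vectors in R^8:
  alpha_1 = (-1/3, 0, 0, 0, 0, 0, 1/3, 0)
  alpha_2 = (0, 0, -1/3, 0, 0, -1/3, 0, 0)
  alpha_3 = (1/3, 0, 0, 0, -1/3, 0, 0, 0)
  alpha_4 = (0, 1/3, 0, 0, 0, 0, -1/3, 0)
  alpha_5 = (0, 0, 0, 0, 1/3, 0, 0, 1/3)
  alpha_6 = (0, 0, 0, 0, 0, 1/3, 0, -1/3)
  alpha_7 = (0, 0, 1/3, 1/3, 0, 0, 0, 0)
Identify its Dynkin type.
A_7 (sl(8))

Compute the Cartan integers a_ij = 2(alpha_i, alpha_j)/(alpha_j, alpha_j); the resulting 7x7 Cartan matrix is
[[2, 0, -1, -1, 0, 0, 0], [0, 2, 0, 0, 0, -1, -1], [-1, 0, 2, 0, -1, 0, 0], [-1, 0, 0, 2, 0, 0, 0], [0, 0, -1, 0, 2, -1, 0], [0, -1, 0, 0, -1, 2, 0], [0, -1, 0, 0, 0, 0, 2]].
All simple roots have the same length, so the diagram is simply laced. The associated Dynkin diagram is a chain of 7 nodes with single edges (A_7), so the type is A_7 (the algebra sl(8)).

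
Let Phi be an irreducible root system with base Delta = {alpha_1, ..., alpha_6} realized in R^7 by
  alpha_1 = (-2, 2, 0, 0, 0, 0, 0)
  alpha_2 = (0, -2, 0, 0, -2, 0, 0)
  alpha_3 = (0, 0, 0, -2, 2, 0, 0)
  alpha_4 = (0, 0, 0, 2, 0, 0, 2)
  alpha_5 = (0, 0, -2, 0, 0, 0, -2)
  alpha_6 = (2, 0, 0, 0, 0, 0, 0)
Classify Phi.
Compute the Cartan integers a_ij = 2(alpha_i, alpha_j)/(alpha_j, alpha_j); the resulting 6x6 Cartan matrix is
[[2, -1, 0, 0, 0, -2], [-1, 2, -1, 0, 0, 0], [0, -1, 2, -1, 0, 0], [0, 0, -1, 2, -1, 0], [0, 0, 0, -1, 2, 0], [-1, 0, 0, 0, 0, 2]].
The roots have two lengths (squared-length ratio 2:1); the short ones are alpha_{6}. The associated Dynkin diagram is a chain of 6 nodes with a double edge at one end; the terminal node there is the unique short simple root (B_6), so the type is B_6 (the algebra so(13)).

B_6 (so(13))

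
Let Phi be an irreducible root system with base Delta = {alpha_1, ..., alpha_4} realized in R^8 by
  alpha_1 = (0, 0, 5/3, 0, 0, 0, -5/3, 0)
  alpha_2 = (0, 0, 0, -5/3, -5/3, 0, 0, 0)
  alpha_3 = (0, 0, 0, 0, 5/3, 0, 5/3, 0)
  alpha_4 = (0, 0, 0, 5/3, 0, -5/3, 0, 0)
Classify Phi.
Compute the Cartan integers a_ij = 2(alpha_i, alpha_j)/(alpha_j, alpha_j); the resulting 4x4 Cartan matrix is
[[2, 0, -1, 0], [0, 2, -1, -1], [-1, -1, 2, 0], [0, -1, 0, 2]].
All simple roots have the same length, so the diagram is simply laced. The associated Dynkin diagram is a chain of 4 nodes with single edges (A_4), so the type is A_4 (the algebra sl(5)).

A_4 (sl(5))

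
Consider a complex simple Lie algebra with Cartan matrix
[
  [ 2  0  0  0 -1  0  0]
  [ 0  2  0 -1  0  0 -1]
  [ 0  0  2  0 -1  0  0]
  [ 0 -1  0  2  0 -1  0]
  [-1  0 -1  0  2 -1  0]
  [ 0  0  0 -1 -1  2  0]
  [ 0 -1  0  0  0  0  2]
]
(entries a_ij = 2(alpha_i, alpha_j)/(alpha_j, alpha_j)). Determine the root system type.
The matrix has rank 7 with 2's on the diagonal. Reading the off-diagonal entries as Dynkin edges (a single edge where a_ij = a_ji = -1; a double or triple edge where a_ij * a_ji = 2 or 3), the diagram is a chain of 5 nodes with a fork of two nodes at one end (D_7). One simple-root ordering that puts it in standard form is (alpha_7, alpha_2, alpha_4, alpha_6, alpha_5, alpha_1, alpha_3). So the algebra is type D_7, i.e. so(14).

D7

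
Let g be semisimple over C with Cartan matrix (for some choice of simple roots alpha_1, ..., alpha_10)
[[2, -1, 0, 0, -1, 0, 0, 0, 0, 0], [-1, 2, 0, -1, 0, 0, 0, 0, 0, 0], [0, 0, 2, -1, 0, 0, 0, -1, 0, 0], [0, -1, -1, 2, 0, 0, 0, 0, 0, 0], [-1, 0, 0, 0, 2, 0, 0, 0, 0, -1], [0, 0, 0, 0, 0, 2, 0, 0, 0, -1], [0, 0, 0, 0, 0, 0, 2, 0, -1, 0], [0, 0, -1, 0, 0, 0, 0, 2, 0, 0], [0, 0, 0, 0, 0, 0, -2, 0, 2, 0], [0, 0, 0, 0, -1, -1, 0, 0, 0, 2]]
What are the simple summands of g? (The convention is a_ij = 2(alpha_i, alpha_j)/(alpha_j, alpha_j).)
The diagram associated to this matrix has two connected components: the simple roots {alpha_1, alpha_2, alpha_3, alpha_4, alpha_5, alpha_6, alpha_8, alpha_10} form a chain of 8 nodes with single edges (A_8), and {alpha_7, alpha_9} form a chain of 2 nodes with a double edge at one end; the terminal node there is the unique short simple root (B_2). A semisimple Lie algebra decomposes uniquely as the direct sum of simple ideals, one per connected component of its Dynkin diagram, so g ≅ A_8 ⊕ B_2 (dimension 80 + 10 = 90).

A_8 (sl(9)) + B_2 (so(5))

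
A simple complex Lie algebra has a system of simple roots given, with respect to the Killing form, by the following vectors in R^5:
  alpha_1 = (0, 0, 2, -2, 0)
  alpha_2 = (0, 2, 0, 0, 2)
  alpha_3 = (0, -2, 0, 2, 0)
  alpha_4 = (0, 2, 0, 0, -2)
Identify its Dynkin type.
Compute the Cartan integers a_ij = 2(alpha_i, alpha_j)/(alpha_j, alpha_j); the resulting 4x4 Cartan matrix is
[[2, 0, -1, 0], [0, 2, -1, 0], [-1, -1, 2, -1], [0, 0, -1, 2]].
All simple roots have the same length, so the diagram is simply laced. The associated Dynkin diagram is a chain of 2 nodes with a fork of two nodes at one end (D_4), so the type is D_4 (the algebra so(8)).

D4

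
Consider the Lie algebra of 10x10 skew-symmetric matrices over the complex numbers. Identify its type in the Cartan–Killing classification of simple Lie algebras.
D_5 (so(10))

This is so(10) with 10 even, which has dimension 10(10-1)/2 = 45 and rank 10/2 = 5. In the classification of classical Lie algebras, the orthogonal algebra so(2n) in an even number of variables has type D_n; here n = 5, so the Dynkin diagram is a chain of 3 nodes with a fork of two nodes at one end (D_5). Hence the type is D_5.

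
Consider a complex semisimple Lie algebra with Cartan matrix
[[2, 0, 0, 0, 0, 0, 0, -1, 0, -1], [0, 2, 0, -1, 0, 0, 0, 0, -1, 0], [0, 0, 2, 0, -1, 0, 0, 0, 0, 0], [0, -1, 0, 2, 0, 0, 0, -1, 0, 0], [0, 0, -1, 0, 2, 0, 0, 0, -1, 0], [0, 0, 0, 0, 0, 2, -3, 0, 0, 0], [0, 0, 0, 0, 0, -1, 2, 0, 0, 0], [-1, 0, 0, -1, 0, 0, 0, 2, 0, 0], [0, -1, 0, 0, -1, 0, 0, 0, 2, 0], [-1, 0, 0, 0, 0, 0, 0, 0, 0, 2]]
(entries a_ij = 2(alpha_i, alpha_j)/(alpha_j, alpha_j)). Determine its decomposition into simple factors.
A_8 + G_2

The diagram associated to this matrix has two connected components: the simple roots {alpha_1, alpha_2, alpha_3, alpha_4, alpha_5, alpha_8, alpha_9, alpha_10} form a chain of 8 nodes with single edges (A_8), and {alpha_6, alpha_7} form two nodes joined by a triple edge (G_2). A semisimple Lie algebra decomposes uniquely as the direct sum of simple ideals, one per connected component of its Dynkin diagram, so g ≅ A_8 ⊕ G_2 (dimension 80 + 14 = 94).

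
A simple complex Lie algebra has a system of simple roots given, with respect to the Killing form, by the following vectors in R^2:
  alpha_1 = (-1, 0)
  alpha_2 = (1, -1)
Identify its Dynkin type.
Compute the Cartan integers a_ij = 2(alpha_i, alpha_j)/(alpha_j, alpha_j); the resulting 2x2 Cartan matrix is
[[2, -1], [-2, 2]].
The roots have two lengths (squared-length ratio 2:1); the short ones are alpha_{1}. The associated Dynkin diagram is a chain of 2 nodes with a double edge at one end; the terminal node there is the unique short simple root (B_2), so the type is B_2 (the algebra so(5)).

B_2 (so(5))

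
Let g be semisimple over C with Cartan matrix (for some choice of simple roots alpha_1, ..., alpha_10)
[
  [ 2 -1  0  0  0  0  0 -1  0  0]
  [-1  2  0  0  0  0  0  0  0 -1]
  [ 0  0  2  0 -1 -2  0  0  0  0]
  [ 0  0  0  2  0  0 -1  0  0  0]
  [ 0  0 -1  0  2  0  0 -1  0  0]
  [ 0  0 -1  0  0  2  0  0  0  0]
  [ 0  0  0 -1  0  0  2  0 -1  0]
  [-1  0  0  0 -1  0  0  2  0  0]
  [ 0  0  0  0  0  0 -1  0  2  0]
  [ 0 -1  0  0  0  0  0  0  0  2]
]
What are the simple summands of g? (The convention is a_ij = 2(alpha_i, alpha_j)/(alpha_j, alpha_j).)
A_3 ⊕ B_7

The diagram associated to this matrix has two connected components: the simple roots {alpha_4, alpha_7, alpha_9} form a chain of 3 nodes with single edges (A_3), and {alpha_1, alpha_2, alpha_3, alpha_5, alpha_6, alpha_8, alpha_10} form a chain of 7 nodes with a double edge at one end; the terminal node there is the unique short simple root (B_7). A semisimple Lie algebra decomposes uniquely as the direct sum of simple ideals, one per connected component of its Dynkin diagram, so g ≅ A_3 ⊕ B_7 (dimension 15 + 105 = 120).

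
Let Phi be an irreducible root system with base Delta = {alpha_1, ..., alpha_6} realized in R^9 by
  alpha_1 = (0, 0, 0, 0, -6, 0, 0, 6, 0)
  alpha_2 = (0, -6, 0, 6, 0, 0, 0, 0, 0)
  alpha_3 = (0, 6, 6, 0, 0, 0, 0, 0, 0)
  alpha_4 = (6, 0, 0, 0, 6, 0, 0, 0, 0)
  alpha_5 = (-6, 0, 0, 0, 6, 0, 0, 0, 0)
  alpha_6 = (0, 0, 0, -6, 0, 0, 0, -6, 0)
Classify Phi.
Compute the Cartan integers a_ij = 2(alpha_i, alpha_j)/(alpha_j, alpha_j); the resulting 6x6 Cartan matrix is
[[2, 0, 0, -1, -1, -1], [0, 2, -1, 0, 0, -1], [0, -1, 2, 0, 0, 0], [-1, 0, 0, 2, 0, 0], [-1, 0, 0, 0, 2, 0], [-1, -1, 0, 0, 0, 2]].
All simple roots have the same length, so the diagram is simply laced. The associated Dynkin diagram is a chain of 4 nodes with a fork of two nodes at one end (D_6), so the type is D_6 (the algebra so(12)).

D_6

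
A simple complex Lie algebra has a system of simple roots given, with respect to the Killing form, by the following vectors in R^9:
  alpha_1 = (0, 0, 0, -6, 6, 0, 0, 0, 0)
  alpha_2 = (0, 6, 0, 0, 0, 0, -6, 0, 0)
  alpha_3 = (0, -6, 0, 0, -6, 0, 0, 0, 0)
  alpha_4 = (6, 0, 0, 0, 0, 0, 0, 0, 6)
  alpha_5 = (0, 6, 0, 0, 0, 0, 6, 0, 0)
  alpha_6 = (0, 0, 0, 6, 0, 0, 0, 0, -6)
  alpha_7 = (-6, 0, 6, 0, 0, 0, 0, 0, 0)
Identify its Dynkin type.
Compute the Cartan integers a_ij = 2(alpha_i, alpha_j)/(alpha_j, alpha_j); the resulting 7x7 Cartan matrix is
[[2, 0, -1, 0, 0, -1, 0], [0, 2, -1, 0, 0, 0, 0], [-1, -1, 2, 0, -1, 0, 0], [0, 0, 0, 2, 0, -1, -1], [0, 0, -1, 0, 2, 0, 0], [-1, 0, 0, -1, 0, 2, 0], [0, 0, 0, -1, 0, 0, 2]].
All simple roots have the same length, so the diagram is simply laced. The associated Dynkin diagram is a chain of 5 nodes with a fork of two nodes at one end (D_7), so the type is D_7 (the algebra so(14)).

D7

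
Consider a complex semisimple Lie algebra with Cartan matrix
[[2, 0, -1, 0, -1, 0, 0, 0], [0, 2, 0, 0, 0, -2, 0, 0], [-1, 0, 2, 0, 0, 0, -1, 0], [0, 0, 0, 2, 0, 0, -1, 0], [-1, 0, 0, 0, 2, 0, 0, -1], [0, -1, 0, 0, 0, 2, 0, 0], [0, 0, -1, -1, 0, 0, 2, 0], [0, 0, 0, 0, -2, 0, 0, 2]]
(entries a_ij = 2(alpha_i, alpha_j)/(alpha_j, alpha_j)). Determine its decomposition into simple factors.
The diagram associated to this matrix has two connected components: the simple roots {alpha_2, alpha_6} form a chain of 2 nodes with a double edge at one end; the terminal node there is the unique short simple root (B_2), and {alpha_1, alpha_3, alpha_4, alpha_5, alpha_7, alpha_8} form a chain of 6 nodes with a double edge at one end; the terminal node there is the unique long simple root (C_6). A semisimple Lie algebra decomposes uniquely as the direct sum of simple ideals, one per connected component of its Dynkin diagram, so g ≅ B_2 ⊕ C_6 (dimension 10 + 78 = 88).

B_2 (so(5)) ⊕ C_6 (sp(12))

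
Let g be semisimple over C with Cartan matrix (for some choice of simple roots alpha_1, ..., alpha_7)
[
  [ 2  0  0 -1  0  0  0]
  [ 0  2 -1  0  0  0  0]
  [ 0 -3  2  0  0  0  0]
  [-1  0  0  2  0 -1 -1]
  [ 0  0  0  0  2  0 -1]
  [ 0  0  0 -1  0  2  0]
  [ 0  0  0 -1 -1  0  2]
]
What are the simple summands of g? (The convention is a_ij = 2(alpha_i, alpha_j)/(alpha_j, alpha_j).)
The diagram associated to this matrix has two connected components: the simple roots {alpha_1, alpha_4, alpha_5, alpha_6, alpha_7} form a chain of 3 nodes with a fork of two nodes at one end (D_5), and {alpha_2, alpha_3} form two nodes joined by a triple edge (G_2). A semisimple Lie algebra decomposes uniquely as the direct sum of simple ideals, one per connected component of its Dynkin diagram, so g ≅ D_5 ⊕ G_2 (dimension 45 + 14 = 59).

D_5 (so(10)) ⊕ G_2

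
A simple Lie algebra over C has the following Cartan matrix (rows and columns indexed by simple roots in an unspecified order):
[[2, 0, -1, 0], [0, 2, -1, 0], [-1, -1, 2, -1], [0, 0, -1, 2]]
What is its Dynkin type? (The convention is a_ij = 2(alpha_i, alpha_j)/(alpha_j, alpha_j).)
The matrix has rank 4 with 2's on the diagonal. Reading the off-diagonal entries as Dynkin edges (a single edge where a_ij = a_ji = -1; a double or triple edge where a_ij * a_ji = 2 or 3), the diagram is a chain of 2 nodes with a fork of two nodes at one end (D_4). One simple-root ordering that puts it in standard form is (alpha_2, alpha_3, alpha_4, alpha_1). So the algebra is type D_4, i.e. so(8).

D4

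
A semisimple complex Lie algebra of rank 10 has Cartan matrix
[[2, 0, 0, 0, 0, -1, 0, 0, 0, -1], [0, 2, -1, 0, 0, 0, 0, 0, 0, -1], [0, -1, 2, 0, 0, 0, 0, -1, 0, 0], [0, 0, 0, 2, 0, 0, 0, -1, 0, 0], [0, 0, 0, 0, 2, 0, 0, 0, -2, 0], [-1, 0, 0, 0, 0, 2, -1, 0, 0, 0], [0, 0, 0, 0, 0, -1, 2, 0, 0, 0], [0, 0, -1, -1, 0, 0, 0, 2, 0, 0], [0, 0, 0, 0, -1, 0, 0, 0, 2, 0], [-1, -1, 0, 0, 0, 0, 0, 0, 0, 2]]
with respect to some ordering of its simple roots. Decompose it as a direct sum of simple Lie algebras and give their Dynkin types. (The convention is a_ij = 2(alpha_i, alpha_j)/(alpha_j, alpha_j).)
type A_8 ⊕ type B_2

The diagram associated to this matrix has two connected components: the simple roots {alpha_1, alpha_2, alpha_3, alpha_4, alpha_6, alpha_7, alpha_8, alpha_10} form a chain of 8 nodes with single edges (A_8), and {alpha_5, alpha_9} form a chain of 2 nodes with a double edge at one end; the terminal node there is the unique short simple root (B_2). A semisimple Lie algebra decomposes uniquely as the direct sum of simple ideals, one per connected component of its Dynkin diagram, so g ≅ A_8 ⊕ B_2 (dimension 80 + 10 = 90).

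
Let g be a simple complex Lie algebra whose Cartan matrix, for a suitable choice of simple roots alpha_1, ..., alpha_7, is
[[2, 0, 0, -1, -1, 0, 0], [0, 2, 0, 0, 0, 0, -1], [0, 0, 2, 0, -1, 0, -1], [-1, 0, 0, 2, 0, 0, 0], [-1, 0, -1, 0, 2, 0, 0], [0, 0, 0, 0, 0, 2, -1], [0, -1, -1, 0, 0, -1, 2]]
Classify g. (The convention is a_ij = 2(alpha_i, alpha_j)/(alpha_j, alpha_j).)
The matrix has rank 7 with 2's on the diagonal. Reading the off-diagonal entries as Dynkin edges (a single edge where a_ij = a_ji = -1; a double or triple edge where a_ij * a_ji = 2 or 3), the diagram is a chain of 5 nodes with a fork of two nodes at one end (D_7). One simple-root ordering that puts it in standard form is (alpha_4, alpha_1, alpha_5, alpha_3, alpha_7, alpha_6, alpha_2). So the algebra is type D_7, i.e. so(14).

D7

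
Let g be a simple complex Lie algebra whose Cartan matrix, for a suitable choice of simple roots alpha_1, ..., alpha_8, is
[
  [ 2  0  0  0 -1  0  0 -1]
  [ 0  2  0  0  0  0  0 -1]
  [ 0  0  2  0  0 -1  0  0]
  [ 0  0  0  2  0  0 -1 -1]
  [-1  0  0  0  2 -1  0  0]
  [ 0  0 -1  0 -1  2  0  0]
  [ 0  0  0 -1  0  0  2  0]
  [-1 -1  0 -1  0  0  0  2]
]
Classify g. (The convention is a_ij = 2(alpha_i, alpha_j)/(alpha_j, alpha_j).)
The matrix has rank 8 with 2's on the diagonal. Reading the off-diagonal entries as Dynkin edges (a single edge where a_ij = a_ji = -1; a double or triple edge where a_ij * a_ji = 2 or 3), the diagram is a chain of 7 nodes with one extra node attached to the third node from one end (E_8). One simple-root ordering that puts it in standard form is (alpha_7, alpha_2, alpha_4, alpha_8, alpha_1, alpha_5, alpha_6, alpha_3). So the algebra is type E_8.

E8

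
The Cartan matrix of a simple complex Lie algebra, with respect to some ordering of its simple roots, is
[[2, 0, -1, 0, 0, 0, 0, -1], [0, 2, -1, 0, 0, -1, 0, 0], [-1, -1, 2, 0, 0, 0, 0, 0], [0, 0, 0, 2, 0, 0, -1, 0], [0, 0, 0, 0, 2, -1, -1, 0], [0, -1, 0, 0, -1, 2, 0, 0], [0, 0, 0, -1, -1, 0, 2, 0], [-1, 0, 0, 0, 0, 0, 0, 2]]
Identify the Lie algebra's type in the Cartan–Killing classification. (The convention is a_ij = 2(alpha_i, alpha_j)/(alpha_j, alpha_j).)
The matrix has rank 8 with 2's on the diagonal. Reading the off-diagonal entries as Dynkin edges (a single edge where a_ij = a_ji = -1; a double or triple edge where a_ij * a_ji = 2 or 3), the diagram is a chain of 8 nodes with single edges (A_8). One simple-root ordering that puts it in standard form is (alpha_8, alpha_1, alpha_3, alpha_2, alpha_6, alpha_5, alpha_7, alpha_4). So the algebra is type A_8, i.e. sl(9).

type A_8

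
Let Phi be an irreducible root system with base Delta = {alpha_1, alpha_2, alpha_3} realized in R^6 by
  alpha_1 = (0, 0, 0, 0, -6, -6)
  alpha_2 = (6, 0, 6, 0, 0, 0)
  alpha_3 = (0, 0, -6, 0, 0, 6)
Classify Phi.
A_3

Compute the Cartan integers a_ij = 2(alpha_i, alpha_j)/(alpha_j, alpha_j); the resulting 3x3 Cartan matrix is
[[2, 0, -1], [0, 2, -1], [-1, -1, 2]].
All simple roots have the same length, so the diagram is simply laced. The associated Dynkin diagram is a chain of 3 nodes with single edges (A_3), so the type is A_3 (the algebra sl(4)).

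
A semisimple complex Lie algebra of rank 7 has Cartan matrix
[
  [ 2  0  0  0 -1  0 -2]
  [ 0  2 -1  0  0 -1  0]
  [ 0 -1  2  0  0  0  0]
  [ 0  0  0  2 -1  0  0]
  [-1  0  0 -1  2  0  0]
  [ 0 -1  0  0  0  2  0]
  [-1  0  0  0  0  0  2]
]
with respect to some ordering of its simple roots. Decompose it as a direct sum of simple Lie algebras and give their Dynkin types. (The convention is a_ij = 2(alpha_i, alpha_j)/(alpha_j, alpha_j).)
The diagram associated to this matrix has two connected components: the simple roots {alpha_2, alpha_3, alpha_6} form a chain of 3 nodes with single edges (A_3), and {alpha_1, alpha_4, alpha_5, alpha_7} form a chain of 4 nodes with a double edge at one end; the terminal node there is the unique short simple root (B_4). A semisimple Lie algebra decomposes uniquely as the direct sum of simple ideals, one per connected component of its Dynkin diagram, so g ≅ A_3 ⊕ B_4 (dimension 15 + 36 = 51).

type A_3 + type B_4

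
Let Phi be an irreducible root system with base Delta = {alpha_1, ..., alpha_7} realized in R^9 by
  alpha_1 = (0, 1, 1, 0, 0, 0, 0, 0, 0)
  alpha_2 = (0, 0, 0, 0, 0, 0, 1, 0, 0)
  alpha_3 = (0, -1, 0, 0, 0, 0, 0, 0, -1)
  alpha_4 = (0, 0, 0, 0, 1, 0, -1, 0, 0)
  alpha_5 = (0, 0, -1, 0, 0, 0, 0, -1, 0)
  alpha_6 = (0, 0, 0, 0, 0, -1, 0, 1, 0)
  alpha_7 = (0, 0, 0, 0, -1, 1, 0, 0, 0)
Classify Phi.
type B_7

Compute the Cartan integers a_ij = 2(alpha_i, alpha_j)/(alpha_j, alpha_j); the resulting 7x7 Cartan matrix is
[[2, 0, -1, 0, -1, 0, 0], [0, 2, 0, -1, 0, 0, 0], [-1, 0, 2, 0, 0, 0, 0], [0, -2, 0, 2, 0, 0, -1], [-1, 0, 0, 0, 2, -1, 0], [0, 0, 0, 0, -1, 2, -1], [0, 0, 0, -1, 0, -1, 2]].
The roots have two lengths (squared-length ratio 2:1); the short ones are alpha_{2}. The associated Dynkin diagram is a chain of 7 nodes with a double edge at one end; the terminal node there is the unique short simple root (B_7), so the type is B_7 (the algebra so(15)).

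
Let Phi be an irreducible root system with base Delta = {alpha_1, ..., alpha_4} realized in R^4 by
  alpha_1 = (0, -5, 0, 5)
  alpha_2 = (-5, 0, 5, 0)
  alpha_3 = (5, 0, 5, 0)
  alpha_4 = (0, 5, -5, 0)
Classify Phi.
Compute the Cartan integers a_ij = 2(alpha_i, alpha_j)/(alpha_j, alpha_j); the resulting 4x4 Cartan matrix is
[[2, 0, 0, -1], [0, 2, 0, -1], [0, 0, 2, -1], [-1, -1, -1, 2]].
All simple roots have the same length, so the diagram is simply laced. The associated Dynkin diagram is a chain of 2 nodes with a fork of two nodes at one end (D_4), so the type is D_4 (the algebra so(8)).

D4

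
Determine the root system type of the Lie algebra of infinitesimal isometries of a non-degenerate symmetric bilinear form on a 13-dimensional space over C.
B_6

This is so(13) with 13 odd, which has dimension 13(13-1)/2 = 78 and rank (13-1)/2 = 6. In the classification of classical Lie algebras, the orthogonal algebra so(2n+1) in an odd number of variables has type B_n; here n = 6, so the Dynkin diagram is a chain of 6 nodes with a double edge at one end; the terminal node there is the unique short simple root (B_6). Hence the type is B_6.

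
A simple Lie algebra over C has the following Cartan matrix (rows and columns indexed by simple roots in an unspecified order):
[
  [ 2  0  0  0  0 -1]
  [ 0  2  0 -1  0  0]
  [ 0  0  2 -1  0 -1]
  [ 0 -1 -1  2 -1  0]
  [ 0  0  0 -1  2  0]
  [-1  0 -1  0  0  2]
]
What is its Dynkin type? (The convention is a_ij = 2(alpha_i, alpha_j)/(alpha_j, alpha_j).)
The matrix has rank 6 with 2's on the diagonal. Reading the off-diagonal entries as Dynkin edges (a single edge where a_ij = a_ji = -1; a double or triple edge where a_ij * a_ji = 2 or 3), the diagram is a chain of 4 nodes with a fork of two nodes at one end (D_6). One simple-root ordering that puts it in standard form is (alpha_1, alpha_6, alpha_3, alpha_4, alpha_5, alpha_2). So the algebra is type D_6, i.e. so(12).

type D_6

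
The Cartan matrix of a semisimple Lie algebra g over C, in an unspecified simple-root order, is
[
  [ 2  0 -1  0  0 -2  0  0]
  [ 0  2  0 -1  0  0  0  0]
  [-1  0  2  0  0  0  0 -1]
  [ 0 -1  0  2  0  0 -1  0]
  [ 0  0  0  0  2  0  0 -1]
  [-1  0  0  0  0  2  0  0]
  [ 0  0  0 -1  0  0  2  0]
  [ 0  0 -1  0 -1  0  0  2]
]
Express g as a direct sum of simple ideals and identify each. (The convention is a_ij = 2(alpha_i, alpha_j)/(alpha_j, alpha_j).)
type A_3 ⊕ type B_5

The diagram associated to this matrix has two connected components: the simple roots {alpha_2, alpha_4, alpha_7} form a chain of 3 nodes with single edges (A_3), and {alpha_1, alpha_3, alpha_5, alpha_6, alpha_8} form a chain of 5 nodes with a double edge at one end; the terminal node there is the unique short simple root (B_5). A semisimple Lie algebra decomposes uniquely as the direct sum of simple ideals, one per connected component of its Dynkin diagram, so g ≅ A_3 ⊕ B_5 (dimension 15 + 55 = 70).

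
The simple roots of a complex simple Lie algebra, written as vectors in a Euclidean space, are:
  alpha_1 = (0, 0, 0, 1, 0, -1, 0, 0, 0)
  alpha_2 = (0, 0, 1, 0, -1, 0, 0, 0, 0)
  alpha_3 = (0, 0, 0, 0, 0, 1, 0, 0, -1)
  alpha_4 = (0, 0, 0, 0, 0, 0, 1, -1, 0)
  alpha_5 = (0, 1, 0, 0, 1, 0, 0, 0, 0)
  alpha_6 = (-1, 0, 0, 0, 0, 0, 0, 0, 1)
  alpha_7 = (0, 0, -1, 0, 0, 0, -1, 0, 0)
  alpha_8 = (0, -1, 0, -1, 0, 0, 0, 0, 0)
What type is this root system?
A_8

Compute the Cartan integers a_ij = 2(alpha_i, alpha_j)/(alpha_j, alpha_j); the resulting 8x8 Cartan matrix is
[[2, 0, -1, 0, 0, 0, 0, -1], [0, 2, 0, 0, -1, 0, -1, 0], [-1, 0, 2, 0, 0, -1, 0, 0], [0, 0, 0, 2, 0, 0, -1, 0], [0, -1, 0, 0, 2, 0, 0, -1], [0, 0, -1, 0, 0, 2, 0, 0], [0, -1, 0, -1, 0, 0, 2, 0], [-1, 0, 0, 0, -1, 0, 0, 2]].
All simple roots have the same length, so the diagram is simply laced. The associated Dynkin diagram is a chain of 8 nodes with single edges (A_8), so the type is A_8 (the algebra sl(9)).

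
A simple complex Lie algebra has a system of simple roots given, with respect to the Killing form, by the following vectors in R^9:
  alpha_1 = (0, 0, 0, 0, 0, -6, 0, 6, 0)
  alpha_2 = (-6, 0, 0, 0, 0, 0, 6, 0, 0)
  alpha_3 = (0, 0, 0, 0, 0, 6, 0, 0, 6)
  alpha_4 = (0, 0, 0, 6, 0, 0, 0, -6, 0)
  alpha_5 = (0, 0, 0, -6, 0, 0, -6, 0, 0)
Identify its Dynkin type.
Compute the Cartan integers a_ij = 2(alpha_i, alpha_j)/(alpha_j, alpha_j); the resulting 5x5 Cartan matrix is
[[2, 0, -1, -1, 0], [0, 2, 0, 0, -1], [-1, 0, 2, 0, 0], [-1, 0, 0, 2, -1], [0, -1, 0, -1, 2]].
All simple roots have the same length, so the diagram is simply laced. The associated Dynkin diagram is a chain of 5 nodes with single edges (A_5), so the type is A_5 (the algebra sl(6)).

A_5 (sl(6))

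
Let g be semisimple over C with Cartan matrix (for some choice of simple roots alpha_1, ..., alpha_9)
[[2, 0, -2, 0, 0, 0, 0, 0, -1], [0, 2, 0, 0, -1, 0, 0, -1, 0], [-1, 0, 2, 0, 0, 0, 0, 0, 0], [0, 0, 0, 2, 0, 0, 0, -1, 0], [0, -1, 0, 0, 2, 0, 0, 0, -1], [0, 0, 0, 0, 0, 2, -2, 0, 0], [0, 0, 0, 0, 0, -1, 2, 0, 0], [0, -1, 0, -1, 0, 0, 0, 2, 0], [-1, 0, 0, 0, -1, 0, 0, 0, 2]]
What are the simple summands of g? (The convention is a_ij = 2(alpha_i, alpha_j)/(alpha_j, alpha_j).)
The diagram associated to this matrix has two connected components: the simple roots {alpha_6, alpha_7} form a chain of 2 nodes with a double edge at one end; the terminal node there is the unique short simple root (B_2), and {alpha_1, alpha_2, alpha_3, alpha_4, alpha_5, alpha_8, alpha_9} form a chain of 7 nodes with a double edge at one end; the terminal node there is the unique short simple root (B_7). A semisimple Lie algebra decomposes uniquely as the direct sum of simple ideals, one per connected component of its Dynkin diagram, so g ≅ B_2 ⊕ B_7 (dimension 10 + 105 = 115).

B_2 ⊕ B_7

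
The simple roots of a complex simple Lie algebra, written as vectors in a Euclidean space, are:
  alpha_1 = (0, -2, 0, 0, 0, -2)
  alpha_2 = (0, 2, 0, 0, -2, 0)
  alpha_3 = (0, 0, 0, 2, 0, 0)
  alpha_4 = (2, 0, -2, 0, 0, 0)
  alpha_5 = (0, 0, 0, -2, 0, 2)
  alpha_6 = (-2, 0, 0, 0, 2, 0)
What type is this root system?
Compute the Cartan integers a_ij = 2(alpha_i, alpha_j)/(alpha_j, alpha_j); the resulting 6x6 Cartan matrix is
[[2, -1, 0, 0, -1, 0], [-1, 2, 0, 0, 0, -1], [0, 0, 2, 0, -1, 0], [0, 0, 0, 2, 0, -1], [-1, 0, -2, 0, 2, 0], [0, -1, 0, -1, 0, 2]].
The roots have two lengths (squared-length ratio 2:1); the short ones are alpha_{3}. The associated Dynkin diagram is a chain of 6 nodes with a double edge at one end; the terminal node there is the unique short simple root (B_6), so the type is B_6 (the algebra so(13)).

B_6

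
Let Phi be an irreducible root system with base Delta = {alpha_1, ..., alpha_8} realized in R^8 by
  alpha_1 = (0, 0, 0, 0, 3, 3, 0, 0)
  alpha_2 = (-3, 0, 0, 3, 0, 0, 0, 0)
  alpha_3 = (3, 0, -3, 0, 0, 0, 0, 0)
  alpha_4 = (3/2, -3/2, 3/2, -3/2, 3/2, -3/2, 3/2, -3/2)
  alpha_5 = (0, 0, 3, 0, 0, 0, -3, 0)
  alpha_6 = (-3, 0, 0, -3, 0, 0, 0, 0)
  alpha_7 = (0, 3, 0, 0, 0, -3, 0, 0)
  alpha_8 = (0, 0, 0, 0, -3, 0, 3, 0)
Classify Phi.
Compute the Cartan integers a_ij = 2(alpha_i, alpha_j)/(alpha_j, alpha_j); the resulting 8x8 Cartan matrix is
[[2, 0, 0, 0, 0, 0, -1, -1], [0, 2, -1, -1, 0, 0, 0, 0], [0, -1, 2, 0, -1, -1, 0, 0], [0, -1, 0, 2, 0, 0, 0, 0], [0, 0, -1, 0, 2, 0, 0, -1], [0, 0, -1, 0, 0, 2, 0, 0], [-1, 0, 0, 0, 0, 0, 2, 0], [-1, 0, 0, 0, -1, 0, 0, 2]].
All simple roots have the same length, so the diagram is simply laced. The associated Dynkin diagram is a chain of 7 nodes with one extra node attached to the third node from one end (E_8), so the type is E_8.

type E_8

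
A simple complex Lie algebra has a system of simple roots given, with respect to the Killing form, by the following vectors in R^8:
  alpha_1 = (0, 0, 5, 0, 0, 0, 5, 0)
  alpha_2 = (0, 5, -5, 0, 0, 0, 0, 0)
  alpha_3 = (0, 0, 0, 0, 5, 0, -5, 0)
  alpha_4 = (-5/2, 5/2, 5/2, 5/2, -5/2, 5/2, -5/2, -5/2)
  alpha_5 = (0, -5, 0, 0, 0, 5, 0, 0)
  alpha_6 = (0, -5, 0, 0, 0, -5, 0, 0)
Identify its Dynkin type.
Compute the Cartan integers a_ij = 2(alpha_i, alpha_j)/(alpha_j, alpha_j); the resulting 6x6 Cartan matrix is
[[2, -1, -1, 0, 0, 0], [-1, 2, 0, 0, -1, -1], [-1, 0, 2, 0, 0, 0], [0, 0, 0, 2, 0, -1], [0, -1, 0, 0, 2, 0], [0, -1, 0, -1, 0, 2]].
All simple roots have the same length, so the diagram is simply laced. The associated Dynkin diagram is a chain of 5 nodes with one extra node attached to the third node from one end (E_6), so the type is E_6.

E6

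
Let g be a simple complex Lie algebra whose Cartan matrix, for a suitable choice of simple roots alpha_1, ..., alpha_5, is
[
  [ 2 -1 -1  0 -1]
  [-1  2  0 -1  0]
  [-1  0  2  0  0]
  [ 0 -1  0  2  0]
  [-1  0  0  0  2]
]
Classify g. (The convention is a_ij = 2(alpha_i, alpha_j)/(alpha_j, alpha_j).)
The matrix has rank 5 with 2's on the diagonal. Reading the off-diagonal entries as Dynkin edges (a single edge where a_ij = a_ji = -1; a double or triple edge where a_ij * a_ji = 2 or 3), the diagram is a chain of 3 nodes with a fork of two nodes at one end (D_5). One simple-root ordering that puts it in standard form is (alpha_4, alpha_2, alpha_1, alpha_3, alpha_5). So the algebra is type D_5, i.e. so(10).

D5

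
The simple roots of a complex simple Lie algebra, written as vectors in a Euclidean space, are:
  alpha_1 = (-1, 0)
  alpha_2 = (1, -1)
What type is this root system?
B2

Compute the Cartan integers a_ij = 2(alpha_i, alpha_j)/(alpha_j, alpha_j); the resulting 2x2 Cartan matrix is
[[2, -1], [-2, 2]].
The roots have two lengths (squared-length ratio 2:1); the short ones are alpha_{1}. The associated Dynkin diagram is a chain of 2 nodes with a double edge at one end; the terminal node there is the unique short simple root (B_2), so the type is B_2 (the algebra so(5)).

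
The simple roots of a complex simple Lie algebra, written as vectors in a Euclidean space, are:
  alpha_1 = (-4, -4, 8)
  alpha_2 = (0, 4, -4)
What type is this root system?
G_2

Compute the Cartan integers a_ij = 2(alpha_i, alpha_j)/(alpha_j, alpha_j); the resulting 2x2 Cartan matrix is
[[2, -3], [-1, 2]].
The roots have two lengths (squared-length ratio 3:1); the short ones are alpha_{2}. The associated Dynkin diagram is two nodes joined by a triple edge (G_2), so the type is G_2.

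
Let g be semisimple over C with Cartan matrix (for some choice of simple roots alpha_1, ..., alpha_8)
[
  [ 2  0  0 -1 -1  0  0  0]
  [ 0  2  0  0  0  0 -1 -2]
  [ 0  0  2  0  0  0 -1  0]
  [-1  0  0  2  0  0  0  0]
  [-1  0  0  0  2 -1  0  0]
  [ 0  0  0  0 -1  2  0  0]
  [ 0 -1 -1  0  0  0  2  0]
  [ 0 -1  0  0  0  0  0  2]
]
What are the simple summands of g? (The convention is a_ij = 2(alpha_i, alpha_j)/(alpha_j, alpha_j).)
The diagram associated to this matrix has two connected components: the simple roots {alpha_1, alpha_4, alpha_5, alpha_6} form a chain of 4 nodes with single edges (A_4), and {alpha_2, alpha_3, alpha_7, alpha_8} form a chain of 4 nodes with a double edge at one end; the terminal node there is the unique short simple root (B_4). A semisimple Lie algebra decomposes uniquely as the direct sum of simple ideals, one per connected component of its Dynkin diagram, so g ≅ A_4 ⊕ B_4 (dimension 24 + 36 = 60).

A4 ⊕ B4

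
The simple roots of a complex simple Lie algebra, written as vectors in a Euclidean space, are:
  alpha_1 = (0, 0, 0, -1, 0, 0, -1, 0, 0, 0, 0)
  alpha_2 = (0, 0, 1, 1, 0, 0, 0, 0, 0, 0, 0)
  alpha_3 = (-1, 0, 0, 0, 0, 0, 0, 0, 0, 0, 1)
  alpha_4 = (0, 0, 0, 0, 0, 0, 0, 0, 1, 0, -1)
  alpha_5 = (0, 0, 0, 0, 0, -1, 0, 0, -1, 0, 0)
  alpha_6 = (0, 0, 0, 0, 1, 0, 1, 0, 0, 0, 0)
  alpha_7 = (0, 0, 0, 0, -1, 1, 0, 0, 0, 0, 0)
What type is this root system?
type A_7

Compute the Cartan integers a_ij = 2(alpha_i, alpha_j)/(alpha_j, alpha_j); the resulting 7x7 Cartan matrix is
[[2, -1, 0, 0, 0, -1, 0], [-1, 2, 0, 0, 0, 0, 0], [0, 0, 2, -1, 0, 0, 0], [0, 0, -1, 2, -1, 0, 0], [0, 0, 0, -1, 2, 0, -1], [-1, 0, 0, 0, 0, 2, -1], [0, 0, 0, 0, -1, -1, 2]].
All simple roots have the same length, so the diagram is simply laced. The associated Dynkin diagram is a chain of 7 nodes with single edges (A_7), so the type is A_7 (the algebra sl(8)).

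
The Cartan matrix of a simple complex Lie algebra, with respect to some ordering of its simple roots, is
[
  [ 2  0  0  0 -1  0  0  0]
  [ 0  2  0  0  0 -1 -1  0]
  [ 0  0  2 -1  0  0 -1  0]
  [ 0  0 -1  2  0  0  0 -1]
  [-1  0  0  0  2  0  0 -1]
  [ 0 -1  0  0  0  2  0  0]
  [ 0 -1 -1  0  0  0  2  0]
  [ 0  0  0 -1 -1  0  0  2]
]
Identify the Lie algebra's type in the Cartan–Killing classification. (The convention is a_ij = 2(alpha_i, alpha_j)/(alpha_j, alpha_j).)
A_8

The matrix has rank 8 with 2's on the diagonal. Reading the off-diagonal entries as Dynkin edges (a single edge where a_ij = a_ji = -1; a double or triple edge where a_ij * a_ji = 2 or 3), the diagram is a chain of 8 nodes with single edges (A_8). One simple-root ordering that puts it in standard form is (alpha_6, alpha_2, alpha_7, alpha_3, alpha_4, alpha_8, alpha_5, alpha_1). So the algebra is type A_8, i.e. sl(9).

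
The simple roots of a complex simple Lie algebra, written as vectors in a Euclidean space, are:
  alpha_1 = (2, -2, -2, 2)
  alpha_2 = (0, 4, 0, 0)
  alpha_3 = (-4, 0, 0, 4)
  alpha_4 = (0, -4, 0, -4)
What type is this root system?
F4

Compute the Cartan integers a_ij = 2(alpha_i, alpha_j)/(alpha_j, alpha_j); the resulting 4x4 Cartan matrix is
[[2, -1, 0, 0], [-1, 2, 0, -1], [0, 0, 2, -1], [0, -2, -1, 2]].
The roots have two lengths (squared-length ratio 2:1); the short ones are alpha_{1,2}. The associated Dynkin diagram is a chain of 4 nodes with a double edge between the middle two (F_4), so the type is F_4.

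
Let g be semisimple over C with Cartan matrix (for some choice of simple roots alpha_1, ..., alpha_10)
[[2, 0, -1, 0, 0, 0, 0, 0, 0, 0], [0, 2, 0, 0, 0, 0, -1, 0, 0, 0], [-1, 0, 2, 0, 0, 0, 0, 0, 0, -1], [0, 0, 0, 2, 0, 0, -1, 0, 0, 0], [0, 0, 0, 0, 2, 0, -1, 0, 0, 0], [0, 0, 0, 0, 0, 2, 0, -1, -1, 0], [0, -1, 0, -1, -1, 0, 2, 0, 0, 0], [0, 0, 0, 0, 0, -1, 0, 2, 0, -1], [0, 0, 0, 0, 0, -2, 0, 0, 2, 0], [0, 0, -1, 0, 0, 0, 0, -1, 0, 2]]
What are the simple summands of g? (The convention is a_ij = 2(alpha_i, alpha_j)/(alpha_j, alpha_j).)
The diagram associated to this matrix has two connected components: the simple roots {alpha_1, alpha_3, alpha_6, alpha_8, alpha_9, alpha_10} form a chain of 6 nodes with a double edge at one end; the terminal node there is the unique long simple root (C_6), and {alpha_2, alpha_4, alpha_5, alpha_7} form a chain of 2 nodes with a fork of two nodes at one end (D_4). A semisimple Lie algebra decomposes uniquely as the direct sum of simple ideals, one per connected component of its Dynkin diagram, so g ≅ C_6 ⊕ D_4 (dimension 78 + 28 = 106).

type C_6 + type D_4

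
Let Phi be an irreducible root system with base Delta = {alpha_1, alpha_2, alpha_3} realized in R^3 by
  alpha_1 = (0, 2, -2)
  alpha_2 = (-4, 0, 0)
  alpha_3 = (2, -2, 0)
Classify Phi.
Compute the Cartan integers a_ij = 2(alpha_i, alpha_j)/(alpha_j, alpha_j); the resulting 3x3 Cartan matrix is
[[2, 0, -1], [0, 2, -2], [-1, -1, 2]].
The roots have two lengths (squared-length ratio 2:1); the short ones are alpha_{1,3}. The associated Dynkin diagram is a chain of 3 nodes with a double edge at one end; the terminal node there is the unique long simple root (C_3), so the type is C_3 (the algebra sp(6)).

C_3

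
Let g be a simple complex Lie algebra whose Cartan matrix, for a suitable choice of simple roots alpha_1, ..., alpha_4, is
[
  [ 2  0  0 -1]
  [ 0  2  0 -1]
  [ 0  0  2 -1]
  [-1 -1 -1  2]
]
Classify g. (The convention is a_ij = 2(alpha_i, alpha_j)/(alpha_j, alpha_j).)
type D_4

The matrix has rank 4 with 2's on the diagonal. Reading the off-diagonal entries as Dynkin edges (a single edge where a_ij = a_ji = -1; a double or triple edge where a_ij * a_ji = 2 or 3), the diagram is a chain of 2 nodes with a fork of two nodes at one end (D_4). One simple-root ordering that puts it in standard form is (alpha_3, alpha_4, alpha_1, alpha_2). So the algebra is type D_4, i.e. so(8).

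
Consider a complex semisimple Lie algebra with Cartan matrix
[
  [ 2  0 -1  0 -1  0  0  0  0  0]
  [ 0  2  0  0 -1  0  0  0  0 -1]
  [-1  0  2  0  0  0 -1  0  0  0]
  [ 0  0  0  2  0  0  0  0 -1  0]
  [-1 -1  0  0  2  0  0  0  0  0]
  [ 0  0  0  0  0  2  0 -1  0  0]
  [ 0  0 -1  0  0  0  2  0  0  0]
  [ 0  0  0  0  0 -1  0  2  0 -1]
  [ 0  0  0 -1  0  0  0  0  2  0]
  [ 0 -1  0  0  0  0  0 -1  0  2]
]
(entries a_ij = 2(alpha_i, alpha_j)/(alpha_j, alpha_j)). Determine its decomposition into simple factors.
A_2 ⊕ A_8

The diagram associated to this matrix has two connected components: the simple roots {alpha_4, alpha_9} form a chain of 2 nodes with single edges (A_2), and {alpha_1, alpha_2, alpha_3, alpha_5, alpha_6, alpha_7, alpha_8, alpha_10} form a chain of 8 nodes with single edges (A_8). A semisimple Lie algebra decomposes uniquely as the direct sum of simple ideals, one per connected component of its Dynkin diagram, so g ≅ A_2 ⊕ A_8 (dimension 8 + 80 = 88).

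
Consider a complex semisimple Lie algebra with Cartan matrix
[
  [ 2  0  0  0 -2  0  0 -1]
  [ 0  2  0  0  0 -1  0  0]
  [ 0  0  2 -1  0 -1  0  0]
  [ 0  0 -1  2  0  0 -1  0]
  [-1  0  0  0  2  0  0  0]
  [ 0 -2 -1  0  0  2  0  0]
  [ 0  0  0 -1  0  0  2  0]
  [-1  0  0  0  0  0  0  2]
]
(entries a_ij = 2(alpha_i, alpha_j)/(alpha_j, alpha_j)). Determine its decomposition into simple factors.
The diagram associated to this matrix has two connected components: the simple roots {alpha_1, alpha_5, alpha_8} form a chain of 3 nodes with a double edge at one end; the terminal node there is the unique short simple root (B_3), and {alpha_2, alpha_3, alpha_4, alpha_6, alpha_7} form a chain of 5 nodes with a double edge at one end; the terminal node there is the unique short simple root (B_5). A semisimple Lie algebra decomposes uniquely as the direct sum of simple ideals, one per connected component of its Dynkin diagram, so g ≅ B_3 ⊕ B_5 (dimension 21 + 55 = 76).

B3 + B5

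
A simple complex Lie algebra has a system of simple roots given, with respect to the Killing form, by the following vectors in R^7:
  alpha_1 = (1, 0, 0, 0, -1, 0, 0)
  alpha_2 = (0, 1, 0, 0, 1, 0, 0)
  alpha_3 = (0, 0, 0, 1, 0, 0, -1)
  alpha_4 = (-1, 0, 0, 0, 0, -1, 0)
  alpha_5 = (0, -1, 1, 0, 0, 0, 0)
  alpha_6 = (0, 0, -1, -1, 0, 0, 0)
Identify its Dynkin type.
Compute the Cartan integers a_ij = 2(alpha_i, alpha_j)/(alpha_j, alpha_j); the resulting 6x6 Cartan matrix is
[[2, -1, 0, -1, 0, 0], [-1, 2, 0, 0, -1, 0], [0, 0, 2, 0, 0, -1], [-1, 0, 0, 2, 0, 0], [0, -1, 0, 0, 2, -1], [0, 0, -1, 0, -1, 2]].
All simple roots have the same length, so the diagram is simply laced. The associated Dynkin diagram is a chain of 6 nodes with single edges (A_6), so the type is A_6 (the algebra sl(7)).

A_6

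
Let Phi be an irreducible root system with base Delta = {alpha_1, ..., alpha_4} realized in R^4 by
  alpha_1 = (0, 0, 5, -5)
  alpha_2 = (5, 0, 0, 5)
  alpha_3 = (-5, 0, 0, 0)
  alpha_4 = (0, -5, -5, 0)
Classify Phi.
Compute the Cartan integers a_ij = 2(alpha_i, alpha_j)/(alpha_j, alpha_j); the resulting 4x4 Cartan matrix is
[[2, -1, 0, -1], [-1, 2, -2, 0], [0, -1, 2, 0], [-1, 0, 0, 2]].
The roots have two lengths (squared-length ratio 2:1); the short ones are alpha_{3}. The associated Dynkin diagram is a chain of 4 nodes with a double edge at one end; the terminal node there is the unique short simple root (B_4), so the type is B_4 (the algebra so(9)).

type B_4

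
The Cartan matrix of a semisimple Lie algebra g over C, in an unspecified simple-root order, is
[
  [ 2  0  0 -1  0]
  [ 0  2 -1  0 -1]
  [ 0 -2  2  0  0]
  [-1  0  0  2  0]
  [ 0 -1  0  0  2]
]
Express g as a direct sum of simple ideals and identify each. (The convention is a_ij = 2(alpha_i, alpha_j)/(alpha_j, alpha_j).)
The diagram associated to this matrix has two connected components: the simple roots {alpha_1, alpha_4} form a chain of 2 nodes with single edges (A_2), and {alpha_2, alpha_3, alpha_5} form a chain of 3 nodes with a double edge at one end; the terminal node there is the unique long simple root (C_3). A semisimple Lie algebra decomposes uniquely as the direct sum of simple ideals, one per connected component of its Dynkin diagram, so g ≅ A_2 ⊕ C_3 (dimension 8 + 21 = 29).

A_2 (sl(3)) + C_3 (sp(6))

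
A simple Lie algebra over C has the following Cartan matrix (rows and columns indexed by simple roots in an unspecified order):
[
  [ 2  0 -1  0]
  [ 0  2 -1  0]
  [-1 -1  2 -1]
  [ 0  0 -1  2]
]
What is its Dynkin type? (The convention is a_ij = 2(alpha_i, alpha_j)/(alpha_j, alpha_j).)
D4

The matrix has rank 4 with 2's on the diagonal. Reading the off-diagonal entries as Dynkin edges (a single edge where a_ij = a_ji = -1; a double or triple edge where a_ij * a_ji = 2 or 3), the diagram is a chain of 2 nodes with a fork of two nodes at one end (D_4). One simple-root ordering that puts it in standard form is (alpha_2, alpha_3, alpha_1, alpha_4). So the algebra is type D_4, i.e. so(8).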